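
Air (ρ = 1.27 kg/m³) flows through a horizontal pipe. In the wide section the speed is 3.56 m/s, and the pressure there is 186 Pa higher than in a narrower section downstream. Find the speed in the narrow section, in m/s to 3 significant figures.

v₂ ≈ 17.5 m/s

With h₁ = h₂, rearranging Bernoulli gives v₂ = √(v₁² + 2ΔP/ρ).
v₂ = √(3.56² + 2·186/1.27) = √(12.7 + 293) = 17.5 m/s.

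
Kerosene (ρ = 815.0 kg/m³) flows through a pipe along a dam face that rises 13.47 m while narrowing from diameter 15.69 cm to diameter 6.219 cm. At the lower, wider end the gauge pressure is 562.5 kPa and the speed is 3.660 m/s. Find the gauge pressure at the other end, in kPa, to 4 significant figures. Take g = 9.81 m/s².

P₂ = 239.1 kPa

The volume flow rate is constant, so v₂ = (A₁/A₂)v₁ = (193.3/30.38)·3.660 = 23.30 m/s.
Energy conservation along the streamline gives P₂ = P₁ − ½ρ(v₂² − v₁²) − ρg(h₂ − h₁).
P₂ = 562500 + ½·815.0·(3.660² − 23.30²) − 815.0·9.81·(+13.47) = 562500 + (-215700) − (107700) = 239100 Pa.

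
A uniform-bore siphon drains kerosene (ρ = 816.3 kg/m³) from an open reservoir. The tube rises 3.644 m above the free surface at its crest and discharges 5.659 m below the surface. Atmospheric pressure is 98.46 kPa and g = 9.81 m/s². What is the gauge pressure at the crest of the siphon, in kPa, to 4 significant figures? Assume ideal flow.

P_gauge ≈ -74.50 kPa

The outlet speed comes from Torricelli: v = √(2g·5.659) = 10.54 m/s.
The bore is uniform, so the speed at the crest is the same v. Bernoulli surface→crest: P_atm = P_top + ½ρv² + ρg·h_top.
P_top = 98460 − ½·816.3·10.54² − 816.3·9.81·3.644 = 23960 Pa. So P_gauge = P_top − P_atm = -74500 Pa.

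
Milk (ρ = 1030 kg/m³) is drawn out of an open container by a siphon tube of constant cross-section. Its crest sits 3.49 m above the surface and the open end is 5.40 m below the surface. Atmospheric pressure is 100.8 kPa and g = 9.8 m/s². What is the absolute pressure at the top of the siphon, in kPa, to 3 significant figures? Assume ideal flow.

P_top ≈ 11.1 kPa

Bernoulli surface→outlet gives ½v² = g·h_out, so v = √(2·9.8·5.40) = 10.3 m/s.
With constant cross-section the crest speed equals v; applying Bernoulli from the surface up to the crest, P_top = P_atm − ½ρv² − ρg·h_top.
P_top = 100800 − ½·1030·10.3² − 1030·9.8·3.49 = 11100 Pa.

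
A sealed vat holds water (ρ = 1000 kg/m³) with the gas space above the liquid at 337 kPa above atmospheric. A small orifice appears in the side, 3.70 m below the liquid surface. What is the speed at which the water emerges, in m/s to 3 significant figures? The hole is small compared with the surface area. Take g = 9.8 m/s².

v = 27.3 m/s

Take point 1 at the surface (v₁ ≈ 0) and point 2 at the hole (at atmospheric pressure). Bernoulli: P₁ + ρg h = P_atm + ½ρv₂².
With P₁ − P_atm = 337000 Pa, v₂ = √(2gh + 2ΔP/ρ) = √(2·9.8·3.70 + 2·337000/1000) = 27.3 m/s.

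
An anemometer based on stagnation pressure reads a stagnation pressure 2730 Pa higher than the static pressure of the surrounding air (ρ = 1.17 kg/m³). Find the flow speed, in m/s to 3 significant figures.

68.3 m/s

The dynamic pressure equals the rise in static pressure at the stagnation point: ΔP = ½ρv².
v = √(2ΔP/ρ) = √(2·2730/1.17) = 68.3 m/s.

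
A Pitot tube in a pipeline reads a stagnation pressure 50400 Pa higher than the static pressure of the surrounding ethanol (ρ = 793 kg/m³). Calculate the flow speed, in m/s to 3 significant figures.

11.3 m/s

Bernoulli between the free stream and the stagnation point: ½ρv² = P_stag − P_static.
v = √(2ΔP/ρ) = √(2·50400/793) = 11.3 m/s.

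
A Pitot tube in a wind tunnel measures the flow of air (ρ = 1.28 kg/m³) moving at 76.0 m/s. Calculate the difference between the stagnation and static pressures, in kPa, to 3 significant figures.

ΔP ≈ 3.70 kPa

At the stagnation point the flow is brought to rest, so Bernoulli gives P_stag − P_static = ½ρv².
ΔP = ½·1.28·76.0² = 3700 Pa.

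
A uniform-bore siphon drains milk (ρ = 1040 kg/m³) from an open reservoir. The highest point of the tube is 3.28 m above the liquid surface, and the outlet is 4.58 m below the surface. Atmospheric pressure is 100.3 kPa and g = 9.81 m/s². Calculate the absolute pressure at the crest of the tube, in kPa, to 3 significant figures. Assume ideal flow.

The outlet speed comes from Torricelli: v = √(2g·4.58) = 9.48 m/s.
With constant cross-section the crest speed equals v; applying Bernoulli from the surface up to the crest, P_top = P_atm − ½ρv² − ρg·h_top.
P_top = 100300 − ½·1040·9.48² − 1040·9.81·3.28 = 20100 Pa.

P_top ≈ 20.1 kPa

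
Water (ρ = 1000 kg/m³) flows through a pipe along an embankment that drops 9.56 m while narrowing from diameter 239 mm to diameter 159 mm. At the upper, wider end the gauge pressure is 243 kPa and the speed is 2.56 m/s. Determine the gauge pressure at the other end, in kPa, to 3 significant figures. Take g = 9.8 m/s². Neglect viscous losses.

The volume flow rate is constant, so v₂ = (A₁/A₂)v₁ = (449/199)·2.56 = 5.78 m/s.
Energy conservation along the streamline gives P₂ = P₁ − ½ρ(v₂² − v₁²) − ρg(h₂ − h₁).
P₂ = 243000 + ½·1000·(2.56² − 5.78²) − 1000·9.8·(−9.56) = 243000 + (-13500) − (-93700) = 323000 Pa.

P₂ = 323 kPa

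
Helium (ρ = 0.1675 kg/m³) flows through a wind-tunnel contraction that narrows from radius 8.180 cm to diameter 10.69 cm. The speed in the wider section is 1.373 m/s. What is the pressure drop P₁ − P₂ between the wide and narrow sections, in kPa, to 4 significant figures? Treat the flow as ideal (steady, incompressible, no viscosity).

Continuity gives A₁v₁ = A₂v₂, so v₂ = (210.2 cm²)/(89.75 cm²) × 1.373 m/s = 3.216 m/s.
With no height change, Bernoulli's equation is P₁ + ½ρv₁² = P₂ + ½ρv₂².
P₁ − P₂ = ½·0.1675·(3.216² − 1.373²) = ½·0.1675·8.456 = 0.7082 Pa.

ΔP ≈ 0.0007082 kPa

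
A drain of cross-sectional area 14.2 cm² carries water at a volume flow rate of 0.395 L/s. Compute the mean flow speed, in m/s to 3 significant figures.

Q = 0.395 L/s = 0.000395 m³/s.
v = Q/A = 0.000395 / 0.00142 = 0.278 m/s.

0.278 m/s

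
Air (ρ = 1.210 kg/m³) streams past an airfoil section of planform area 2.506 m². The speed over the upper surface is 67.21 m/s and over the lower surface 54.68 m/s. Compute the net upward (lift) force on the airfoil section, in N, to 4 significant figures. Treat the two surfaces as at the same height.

F ≈ 2316 N

The faster flow above has the lower pressure; Bernoulli (same height) gives ΔP = ½ρ(v_up² − v_low²).
ΔP = ½·1.210·(67.21² − 54.68²) = 924.0 Pa.
Lift = ΔP · A = 924.0 × 2.506 = 2316 N.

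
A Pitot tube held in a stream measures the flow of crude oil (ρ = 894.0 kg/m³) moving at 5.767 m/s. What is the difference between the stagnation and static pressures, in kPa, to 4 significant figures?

The dynamic pressure equals the rise in static pressure at the stagnation point: ΔP = ½ρv².
ΔP = ½·894.0·5.767² = 14870 Pa.

ΔP ≈ 14.87 kPa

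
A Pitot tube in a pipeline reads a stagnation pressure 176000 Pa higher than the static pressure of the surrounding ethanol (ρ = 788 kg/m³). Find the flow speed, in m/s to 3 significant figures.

21.1 m/s

The dynamic pressure equals the rise in static pressure at the stagnation point: ΔP = ½ρv².
v = √(2ΔP/ρ) = √(2·176000/788) = 21.1 m/s.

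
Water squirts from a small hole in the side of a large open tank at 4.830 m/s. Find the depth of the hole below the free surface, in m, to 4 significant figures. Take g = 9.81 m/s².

Inverting v = √(2gh) gives h = v² / 2g.
h = 4.830²/(2·9.81) = 23.33/19.62 = 1.189 m.

1.189 m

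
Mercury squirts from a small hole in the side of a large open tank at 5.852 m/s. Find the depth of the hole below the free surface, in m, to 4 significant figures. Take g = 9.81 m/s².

Inverting v = √(2gh) gives h = v² / 2g.
h = 5.852²/(2·9.81) = 34.25/19.62 = 1.745 m.

h ≈ 1.745 m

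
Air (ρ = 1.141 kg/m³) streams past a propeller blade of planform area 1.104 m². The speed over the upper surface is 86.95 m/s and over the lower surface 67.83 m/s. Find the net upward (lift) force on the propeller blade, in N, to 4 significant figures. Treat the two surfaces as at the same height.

1864 N

With equal heights on the two surfaces, Bernoulli gives P_lower − P_upper = ½ρ(v_upper² − v_lower²).
ΔP = ½·1.141·(86.95² − 67.83²) = 1688 Pa.
Lift = ΔP · A = 1688 × 1.104 = 1864 N.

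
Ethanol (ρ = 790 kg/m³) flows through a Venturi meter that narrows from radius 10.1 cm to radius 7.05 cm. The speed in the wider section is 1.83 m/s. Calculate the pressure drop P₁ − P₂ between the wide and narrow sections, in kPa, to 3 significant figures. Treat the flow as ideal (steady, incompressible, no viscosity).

4.25 kPa

The volume flow rate is constant, so v₂ = (A₁/A₂)v₁ = (320/156)·1.83 = 3.76 m/s.
The pipe is horizontal, so Bernoulli reduces to P₁ + ½ρv₁² = P₂ + ½ρv₂².
P₁ − P₂ = ½·790·(3.76² − 1.83²) = ½·790·10.8 = 4250 Pa.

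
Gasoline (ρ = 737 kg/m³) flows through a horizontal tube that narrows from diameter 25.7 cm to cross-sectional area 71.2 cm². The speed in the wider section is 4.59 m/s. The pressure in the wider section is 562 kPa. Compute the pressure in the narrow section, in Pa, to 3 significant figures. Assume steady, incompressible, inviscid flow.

158000 Pa

Mass conservation (A₁v₁ = A₂v₂) gives v₂ = 4.59 × 519/71.2 = 33.4 m/s.
Bernoulli (h₁ = h₂): P₁ − P₂ = ½ρ(v₂² − v₁²).
P₂ = P₁ − ½ρ(v₂² − v₁²) = 562000 − ½·737·(33.4² − 4.59²) = 562000 − 404000 = 158000 Pa.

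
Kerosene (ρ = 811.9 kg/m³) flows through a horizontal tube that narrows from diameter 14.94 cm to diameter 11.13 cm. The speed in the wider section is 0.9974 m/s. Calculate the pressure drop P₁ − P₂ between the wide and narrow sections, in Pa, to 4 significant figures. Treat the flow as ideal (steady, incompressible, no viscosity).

Continuity gives A₁v₁ = A₂v₂, so v₂ = (175.3 cm²)/(97.29 cm²) × 0.9974 m/s = 1.797 m/s.
The pipe is horizontal, so Bernoulli reduces to P₁ + ½ρv₁² = P₂ + ½ρv₂².
P₁ − P₂ = ½·811.9·(1.797² − 0.9974²) = ½·811.9·2.235 = 907.2 Pa.

907.2 Pa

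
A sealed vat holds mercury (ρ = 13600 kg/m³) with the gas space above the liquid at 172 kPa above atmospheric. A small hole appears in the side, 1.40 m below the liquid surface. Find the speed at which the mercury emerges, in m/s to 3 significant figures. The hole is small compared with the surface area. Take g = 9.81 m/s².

7.26 m/s

Take point 1 at the surface (v₁ ≈ 0) and point 2 at the hole (at atmospheric pressure). Bernoulli: P₁ + ρg h = P_atm + ½ρv₂².
With P₁ − P_atm = 172000 Pa, v₂ = √(2gh + 2ΔP/ρ) = √(2·9.81·1.40 + 2·172000/13600) = 7.26 m/s.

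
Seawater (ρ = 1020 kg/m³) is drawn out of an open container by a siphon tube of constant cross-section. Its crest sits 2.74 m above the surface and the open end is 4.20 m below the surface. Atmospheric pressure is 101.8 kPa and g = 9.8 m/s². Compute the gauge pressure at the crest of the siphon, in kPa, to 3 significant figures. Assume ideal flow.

The outlet speed comes from Torricelli: v = √(2g·4.20) = 9.07 m/s.
The bore is uniform, so the speed at the crest is the same v. Bernoulli surface→crest: P_atm = P_top + ½ρv² + ρg·h_top.
P_top = 101800 − ½·1020·9.07² − 1020·9.8·2.74 = 32400 Pa. So P_gauge = P_top − P_atm = -69400 Pa.

-69.4 kPa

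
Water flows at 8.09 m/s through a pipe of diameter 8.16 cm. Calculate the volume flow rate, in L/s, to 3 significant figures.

Q ≈ 42.3 L/s

Q = A·v = 0.00523 m² × 8.09 m/s = 0.0423 m³/s.
Converting: 0.0423 m³/s × 1000 = 42.3 L/s.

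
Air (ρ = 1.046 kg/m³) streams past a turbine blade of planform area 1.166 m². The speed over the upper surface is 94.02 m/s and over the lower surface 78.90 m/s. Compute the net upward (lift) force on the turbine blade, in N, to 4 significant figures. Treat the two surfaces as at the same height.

With equal heights on the two surfaces, Bernoulli gives P_lower − P_upper = ½ρ(v_upper² − v_lower²).
ΔP = ½·1.046·(94.02² − 78.90²) = 1367 Pa.
Lift = ΔP · A = 1367 × 1.166 = 1594 N.

F ≈ 1594 N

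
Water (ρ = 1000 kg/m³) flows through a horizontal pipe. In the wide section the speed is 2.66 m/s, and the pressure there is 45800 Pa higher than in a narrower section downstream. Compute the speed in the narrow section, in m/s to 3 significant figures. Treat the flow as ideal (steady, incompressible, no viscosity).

v₂ = 9.93 m/s

Along the level pipe P + ½ρv² is conserved, hence v₂² = v₁² + 2(P₁ − P₂)/ρ.
v₂ = √(2.66² + 2·45800/1000) = √(7.08 + 91.6) = 9.93 m/s.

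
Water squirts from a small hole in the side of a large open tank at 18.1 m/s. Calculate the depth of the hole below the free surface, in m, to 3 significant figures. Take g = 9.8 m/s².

16.7 m

Torricelli: v = √(2gh), so h = v²/(2g).
h = 18.1²/(2·9.8) = 328/19.60 = 16.7 m.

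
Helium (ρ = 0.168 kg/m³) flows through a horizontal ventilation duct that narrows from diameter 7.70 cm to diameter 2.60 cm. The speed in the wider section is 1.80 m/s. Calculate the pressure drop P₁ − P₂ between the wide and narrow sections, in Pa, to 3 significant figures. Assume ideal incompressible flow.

By continuity, v₂ = v₁·A₁/A₂ = 1.80·(46.6/5.31) = 15.8 m/s.
Bernoulli (h₁ = h₂): P₁ − P₂ = ½ρ(v₂² − v₁²).
P₁ − P₂ = ½·0.168·(15.8² − 1.80²) = ½·0.168·246 = 20.7 Pa.

ΔP ≈ 20.7 Pa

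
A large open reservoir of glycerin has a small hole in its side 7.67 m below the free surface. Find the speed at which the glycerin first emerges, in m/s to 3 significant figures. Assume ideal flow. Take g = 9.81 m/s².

Torricelli's result v = √(2gh) gives v = √(2·9.81·7.67) = 12.3 m/s.

v ≈ 12.3 m/s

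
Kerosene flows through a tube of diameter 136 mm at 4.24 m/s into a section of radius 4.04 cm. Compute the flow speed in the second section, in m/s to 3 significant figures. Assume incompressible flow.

The volume flow rate is constant, so v₂ = (A₁/A₂)v₁ = (145/51.3)·4.24 = 12.0 m/s.

v₂ = 12.0 m/s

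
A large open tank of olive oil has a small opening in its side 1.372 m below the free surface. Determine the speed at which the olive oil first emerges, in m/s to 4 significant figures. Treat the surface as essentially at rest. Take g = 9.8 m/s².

5.186 m/s

The surface is effectively still and both ends are open, so ½v² = gh and v = √(2·9.8·1.372) = 5.186 m/s.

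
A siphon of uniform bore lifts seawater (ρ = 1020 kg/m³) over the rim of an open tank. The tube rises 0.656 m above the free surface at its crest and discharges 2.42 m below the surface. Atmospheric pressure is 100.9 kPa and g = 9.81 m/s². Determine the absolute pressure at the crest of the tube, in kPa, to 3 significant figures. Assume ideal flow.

Bernoulli surface→outlet gives ½v² = g·h_out, so v = √(2·9.81·2.42) = 6.89 m/s.
With constant cross-section the crest speed equals v; applying Bernoulli from the surface up to the crest, P_top = P_atm − ½ρv² − ρg·h_top.
P_top = 100900 − ½·1020·6.89² − 1020·9.81·0.656 = 70100 Pa.

70.1 kPa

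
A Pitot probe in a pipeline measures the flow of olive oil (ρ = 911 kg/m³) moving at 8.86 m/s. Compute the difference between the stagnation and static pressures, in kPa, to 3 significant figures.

The dynamic pressure equals the rise in static pressure at the stagnation point: ΔP = ½ρv².
ΔP = ½·911·8.86² = 35800 Pa.

ΔP = 35.8 kPa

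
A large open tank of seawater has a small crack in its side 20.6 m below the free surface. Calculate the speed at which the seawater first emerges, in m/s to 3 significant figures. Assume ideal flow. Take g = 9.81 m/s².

v ≈ 20.1 m/s

With the surface at rest and both surface and jet at atmospheric pressure, Bernoulli gives ρg h = ½ρv², so v = √(2gh) = √(2·9.81·20.6) = 20.1 m/s.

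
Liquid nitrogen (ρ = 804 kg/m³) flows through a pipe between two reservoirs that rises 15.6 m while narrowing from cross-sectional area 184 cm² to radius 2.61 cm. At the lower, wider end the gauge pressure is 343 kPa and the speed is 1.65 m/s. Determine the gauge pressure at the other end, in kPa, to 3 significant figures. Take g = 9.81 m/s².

Mass conservation (A₁v₁ = A₂v₂) gives v₂ = 1.65 × 184/21.4 = 14.2 m/s.
Energy conservation along the streamline gives P₂ = P₁ − ½ρ(v₂² − v₁²) − ρg(h₂ − h₁).
P₂ = 343000 + ½·804·(1.65² − 14.2²) − 804·9.81·(+15.6) = 343000 + (-79800) − (123000) = 140000 Pa.

140 kPa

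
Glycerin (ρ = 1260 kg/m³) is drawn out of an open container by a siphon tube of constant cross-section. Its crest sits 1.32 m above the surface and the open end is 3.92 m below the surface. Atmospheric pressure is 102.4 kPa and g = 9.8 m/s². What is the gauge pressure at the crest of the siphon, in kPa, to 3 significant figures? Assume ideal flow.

P_gauge ≈ -64.7 kPa

The outlet speed comes from Torricelli: v = √(2g·3.92) = 8.77 m/s.
With constant cross-section the crest speed equals v; applying Bernoulli from the surface up to the crest, P_top = P_atm − ½ρv² − ρg·h_top.
P_top = 102400 − ½·1260·8.77² − 1260·9.8·1.32 = 37700 Pa. So P_gauge = P_top − P_atm = -64700 Pa.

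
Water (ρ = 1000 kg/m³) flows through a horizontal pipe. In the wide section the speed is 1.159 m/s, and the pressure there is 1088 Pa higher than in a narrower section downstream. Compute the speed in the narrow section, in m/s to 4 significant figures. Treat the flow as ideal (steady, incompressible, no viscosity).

With h₁ = h₂, rearranging Bernoulli gives v₂ = √(v₁² + 2ΔP/ρ).
v₂ = √(1.159² + 2·1088/1000) = √(1.343 + 2.176) = 1.876 m/s.

v₂ ≈ 1.876 m/s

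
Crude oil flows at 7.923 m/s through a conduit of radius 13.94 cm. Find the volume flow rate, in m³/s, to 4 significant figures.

Q ≈ 0.4837 m³/s

Q = A·v = 0.06105 m² × 7.923 m/s = 0.4837 m³/s.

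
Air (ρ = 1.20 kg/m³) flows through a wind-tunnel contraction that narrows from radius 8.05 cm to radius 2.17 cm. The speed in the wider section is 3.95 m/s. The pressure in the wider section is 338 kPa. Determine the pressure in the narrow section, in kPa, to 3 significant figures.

336 kPa

By continuity, v₂ = v₁·A₁/A₂ = 3.95·(204/14.8) = 54.4 m/s.
The pipe is horizontal, so Bernoulli reduces to P₁ + ½ρv₁² = P₂ + ½ρv₂².
P₂ = P₁ − ½ρ(v₂² − v₁²) = 338000 − ½·1.20·(54.4² − 3.95²) = 338000 − 1760 = 336000 Pa.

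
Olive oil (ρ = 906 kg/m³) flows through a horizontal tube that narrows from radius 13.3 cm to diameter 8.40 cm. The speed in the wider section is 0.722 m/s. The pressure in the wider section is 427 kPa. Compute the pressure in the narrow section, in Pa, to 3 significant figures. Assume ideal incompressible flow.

403000 Pa

The volume flow rate is constant, so v₂ = (A₁/A₂)v₁ = (556/55.4)·0.722 = 7.24 m/s.
Bernoulli (h₁ = h₂): P₁ − P₂ = ½ρ(v₂² − v₁²).
P₂ = P₁ − ½ρ(v₂² − v₁²) = 427000 − ½·906·(7.24² − 0.722²) = 427000 − 23500 = 403000 Pa.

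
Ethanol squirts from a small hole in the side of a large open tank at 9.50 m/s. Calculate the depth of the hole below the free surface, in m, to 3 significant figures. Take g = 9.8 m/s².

h ≈ 4.60 m

Inverting v = √(2gh) gives h = v² / 2g.
h = 9.50²/(2·9.8) = 90.2/19.60 = 4.60 m.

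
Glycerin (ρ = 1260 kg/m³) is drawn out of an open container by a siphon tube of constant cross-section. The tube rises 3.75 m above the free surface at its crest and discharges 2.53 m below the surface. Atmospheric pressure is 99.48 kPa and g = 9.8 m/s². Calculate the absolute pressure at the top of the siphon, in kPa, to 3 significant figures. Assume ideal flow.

Bernoulli surface→outlet gives ½v² = g·h_out, so v = √(2·9.8·2.53) = 7.04 m/s.
Continuity keeps v the same throughout the tube; from surface to crest, P_atm + 0 = P_top + ½ρv² + ρg·h_top.
P_top = 99480 − ½·1260·7.04² − 1260·9.8·3.75 = 21900 Pa.

21.9 kPa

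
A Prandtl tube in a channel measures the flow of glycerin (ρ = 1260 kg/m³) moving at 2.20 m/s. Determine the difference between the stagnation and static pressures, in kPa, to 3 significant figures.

The dynamic pressure equals the rise in static pressure at the stagnation point: ΔP = ½ρv².
ΔP = ½·1260·2.20² = 3050 Pa.

ΔP ≈ 3.05 kPa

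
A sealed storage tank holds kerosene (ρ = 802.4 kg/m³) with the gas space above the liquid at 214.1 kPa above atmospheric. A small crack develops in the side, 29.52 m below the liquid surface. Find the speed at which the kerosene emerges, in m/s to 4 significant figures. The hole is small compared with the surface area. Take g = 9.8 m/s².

Take point 1 at the surface (v₁ ≈ 0) and point 2 at the hole (at atmospheric pressure). Bernoulli: P₁ + ρg h = P_atm + ½ρv₂².
With P₁ − P_atm = 214100 Pa, v₂ = √(2gh + 2ΔP/ρ) = √(2·9.8·29.52 + 2·214100/802.4) = 33.35 m/s.

v = 33.35 m/s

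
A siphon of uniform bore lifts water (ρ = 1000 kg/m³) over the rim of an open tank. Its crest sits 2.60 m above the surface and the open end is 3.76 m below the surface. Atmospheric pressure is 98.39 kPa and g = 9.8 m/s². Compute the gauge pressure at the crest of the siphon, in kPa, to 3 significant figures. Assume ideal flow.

-62.3 kPa

Bernoulli surface→outlet gives ½v² = g·h_out, so v = √(2·9.8·3.76) = 8.58 m/s.
Continuity keeps v the same throughout the tube; from surface to crest, P_atm + 0 = P_top + ½ρv² + ρg·h_top.
P_top = 98390 − ½·1000·8.58² − 1000·9.8·2.60 = 36100 Pa. So P_gauge = P_top − P_atm = -62300 Pa.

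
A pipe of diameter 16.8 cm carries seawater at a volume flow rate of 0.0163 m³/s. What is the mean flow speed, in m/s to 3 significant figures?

v ≈ 0.735 m/s

Q = 0.0163 m³/s = 0.0163 m³/s.
v = Q/A = 0.0163 / 0.0222 = 0.735 m/s.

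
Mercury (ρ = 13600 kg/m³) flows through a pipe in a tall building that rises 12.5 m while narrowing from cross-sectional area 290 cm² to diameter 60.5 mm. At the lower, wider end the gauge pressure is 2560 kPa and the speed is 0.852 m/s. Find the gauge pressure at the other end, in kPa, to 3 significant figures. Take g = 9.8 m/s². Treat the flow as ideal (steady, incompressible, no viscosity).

The volume flow rate is constant, so v₂ = (A₁/A₂)v₁ = (290/28.7)·0.852 = 8.59 m/s.
Energy conservation along the streamline gives P₂ = P₁ − ½ρ(v₂² − v₁²) − ρg(h₂ − h₁).
P₂ = 2560000 + ½·13600·(0.852² − 8.59²) − 13600·9.8·(+12.5) = 2560000 + (-497000) − (1670000) = 397000 Pa.

P₂ ≈ 397 kPa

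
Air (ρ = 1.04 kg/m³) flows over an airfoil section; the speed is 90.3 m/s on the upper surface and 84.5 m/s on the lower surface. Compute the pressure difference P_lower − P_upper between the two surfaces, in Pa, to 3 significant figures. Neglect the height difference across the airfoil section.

The pressure is lower where the speed is higher: ΔP = ½ρ(v_up² − v_low²).
ΔP = ½·1.04·(90.3² − 84.5²) = 527 Pa.

ΔP = 527 Pa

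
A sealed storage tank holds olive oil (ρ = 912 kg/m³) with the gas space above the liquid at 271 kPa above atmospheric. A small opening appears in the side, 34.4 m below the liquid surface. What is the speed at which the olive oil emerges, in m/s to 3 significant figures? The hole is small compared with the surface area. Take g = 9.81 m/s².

Take point 1 at the surface (v₁ ≈ 0) and point 2 at the hole (at atmospheric pressure). Bernoulli: P₁ + ρg h = P_atm + ½ρv₂².
With P₁ − P_atm = 271000 Pa, v₂ = √(2gh + 2ΔP/ρ) = √(2·9.81·34.4 + 2·271000/912) = 35.6 m/s.

v ≈ 35.6 m/s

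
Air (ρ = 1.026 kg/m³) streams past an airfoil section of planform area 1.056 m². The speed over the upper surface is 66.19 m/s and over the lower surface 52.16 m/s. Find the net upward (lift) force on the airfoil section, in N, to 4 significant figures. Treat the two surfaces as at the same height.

The faster flow above has the lower pressure; Bernoulli (same height) gives ΔP = ½ρ(v_up² − v_low²).
ΔP = ½·1.026·(66.19² − 52.16²) = 851.8 Pa.
Lift = ΔP · A = 851.8 × 1.056 = 899.5 N.

F ≈ 899.5 N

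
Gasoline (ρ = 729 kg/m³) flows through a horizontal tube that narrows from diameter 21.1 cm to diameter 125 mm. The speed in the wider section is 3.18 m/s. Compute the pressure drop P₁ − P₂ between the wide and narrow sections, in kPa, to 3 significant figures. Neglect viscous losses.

ΔP ≈ 26.2 kPa

Continuity gives A₁v₁ = A₂v₂, so v₂ = (350 cm²)/(123 cm²) × 3.18 m/s = 9.06 m/s.
With no height change, Bernoulli's equation is P₁ + ½ρv₁² = P₂ + ½ρv₂².
P₁ − P₂ = ½·729·(9.06² − 3.18²) = ½·729·72.0 = 26200 Pa.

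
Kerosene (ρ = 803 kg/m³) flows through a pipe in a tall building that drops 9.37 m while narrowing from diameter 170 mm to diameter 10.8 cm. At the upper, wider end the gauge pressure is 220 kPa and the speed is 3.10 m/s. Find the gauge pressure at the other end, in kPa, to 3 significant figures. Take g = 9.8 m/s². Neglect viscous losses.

Continuity gives A₁v₁ = A₂v₂, so v₂ = (227 cm²)/(91.6 cm²) × 3.10 m/s = 7.68 m/s.
Bernoulli: P₁ + ½ρv₁² + ρg h₁ = P₂ + ½ρv₂² + ρg h₂, so P₂ = P₁ + ½ρ(v₁² − v₂²) − ρg(h₂ − h₁).
P₂ = 220000 + ½·803·(3.10² − 7.68²) − 803·9.8·(−9.37) = 220000 + (-19800) − (-73700) = 274000 Pa.

P₂ ≈ 274 kPa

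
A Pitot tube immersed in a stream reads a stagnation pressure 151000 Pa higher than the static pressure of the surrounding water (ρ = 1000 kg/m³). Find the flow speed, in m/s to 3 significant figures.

v = 17.4 m/s

Bernoulli between the free stream and the stagnation point: ½ρv² = P_stag − P_static.
v = √(2ΔP/ρ) = √(2·151000/1000) = 17.4 m/s.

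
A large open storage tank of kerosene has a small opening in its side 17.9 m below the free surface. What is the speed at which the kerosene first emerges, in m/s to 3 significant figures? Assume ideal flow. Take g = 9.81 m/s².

Bernoulli from surface to hole (P equal, v_surface ≈ 0): v = √(2gh) = √(2×9.81×17.9) = 18.7 m/s.

v = 18.7 m/s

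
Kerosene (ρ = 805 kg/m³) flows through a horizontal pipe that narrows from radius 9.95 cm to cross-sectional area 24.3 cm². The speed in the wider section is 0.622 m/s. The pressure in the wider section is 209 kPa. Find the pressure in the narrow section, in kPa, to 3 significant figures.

P₂ ≈ 184 kPa

The volume flow rate is constant, so v₂ = (A₁/A₂)v₁ = (311/24.3)·0.622 = 7.96 m/s.
Bernoulli (h₁ = h₂): P₁ − P₂ = ½ρ(v₂² − v₁²).
P₂ = P₁ − ½ρ(v₂² − v₁²) = 209000 − ½·805·(7.96² − 0.622²) = 209000 − 25400 = 184000 Pa.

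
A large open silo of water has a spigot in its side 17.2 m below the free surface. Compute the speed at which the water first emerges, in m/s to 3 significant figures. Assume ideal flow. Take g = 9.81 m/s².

Bernoulli from surface to hole (P equal, v_surface ≈ 0): v = √(2gh) = √(2×9.81×17.2) = 18.4 m/s.

v ≈ 18.4 m/s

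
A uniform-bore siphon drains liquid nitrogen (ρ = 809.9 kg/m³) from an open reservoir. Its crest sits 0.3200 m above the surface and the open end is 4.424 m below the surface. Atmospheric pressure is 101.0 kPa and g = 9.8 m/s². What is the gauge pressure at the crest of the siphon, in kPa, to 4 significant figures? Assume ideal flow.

P_gauge = -37.65 kPa

The outlet speed comes from Torricelli: v = √(2g·4.424) = 9.312 m/s.
With constant cross-section the crest speed equals v; applying Bernoulli from the surface up to the crest, P_top = P_atm − ½ρv² − ρg·h_top.
P_top = 101000 − ½·809.9·9.312² − 809.9·9.8·0.3200 = 63350 Pa. So P_gauge = P_top − P_atm = -37650 Pa.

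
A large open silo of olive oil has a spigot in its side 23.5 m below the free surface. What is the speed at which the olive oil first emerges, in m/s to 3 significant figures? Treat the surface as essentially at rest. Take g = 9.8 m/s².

v ≈ 21.5 m/s

Torricelli's result v = √(2gh) gives v = √(2·9.8·23.5) = 21.5 m/s.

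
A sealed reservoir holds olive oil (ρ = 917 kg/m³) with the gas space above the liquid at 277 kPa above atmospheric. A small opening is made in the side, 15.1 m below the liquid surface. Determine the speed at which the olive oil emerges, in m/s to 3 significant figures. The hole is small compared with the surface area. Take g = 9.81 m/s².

30.0 m/s

Take point 1 at the surface (v₁ ≈ 0) and point 2 at the hole (at atmospheric pressure). Bernoulli: P₁ + ρg h = P_atm + ½ρv₂².
With P₁ − P_atm = 277000 Pa, v₂ = √(2gh + 2ΔP/ρ) = √(2·9.81·15.1 + 2·277000/917) = 30.0 m/s.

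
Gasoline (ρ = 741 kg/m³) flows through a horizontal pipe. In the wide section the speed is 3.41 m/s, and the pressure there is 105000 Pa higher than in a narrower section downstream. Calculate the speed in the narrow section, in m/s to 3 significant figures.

v₂ ≈ 17.2 m/s

Along the level pipe P + ½ρv² is conserved, hence v₂² = v₁² + 2(P₁ − P₂)/ρ.
v₂ = √(3.41² + 2·105000/741) = √(11.6 + 283) = 17.2 m/s.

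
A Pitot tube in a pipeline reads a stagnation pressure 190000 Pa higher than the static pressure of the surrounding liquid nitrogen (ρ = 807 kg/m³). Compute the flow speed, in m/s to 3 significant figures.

v ≈ 21.7 m/s

Bernoulli between the free stream and the stagnation point: ½ρv² = P_stag − P_static.
v = √(2ΔP/ρ) = √(2·190000/807) = 21.7 m/s.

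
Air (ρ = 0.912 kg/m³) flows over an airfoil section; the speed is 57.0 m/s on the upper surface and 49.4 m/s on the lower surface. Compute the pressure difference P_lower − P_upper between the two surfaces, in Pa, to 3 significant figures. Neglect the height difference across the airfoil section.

With negligible Δh, P + ½ρv² is constant, so P_low − P_up = ½ρ(v_up² − v_low²).
ΔP = ½·0.912·(57.0² − 49.4²) = 369 Pa.

ΔP = 369 Pa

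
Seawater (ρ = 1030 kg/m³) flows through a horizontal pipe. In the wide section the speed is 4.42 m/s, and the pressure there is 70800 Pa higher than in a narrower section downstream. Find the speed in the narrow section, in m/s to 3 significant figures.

v₂ = 12.5 m/s

Horizontal Bernoulli: P₁ + ½ρv₁² = P₂ + ½ρv₂², so v₂² = v₁² + 2(P₁ − P₂)/ρ.
v₂ = √(4.42² + 2·70800/1030) = √(19.5 + 137) = 12.5 m/s.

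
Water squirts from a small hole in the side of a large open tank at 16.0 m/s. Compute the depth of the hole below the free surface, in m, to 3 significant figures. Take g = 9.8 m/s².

13.1 m

Torricelli: v = √(2gh), so h = v²/(2g).
h = 16.0²/(2·9.8) = 256/19.60 = 13.1 m.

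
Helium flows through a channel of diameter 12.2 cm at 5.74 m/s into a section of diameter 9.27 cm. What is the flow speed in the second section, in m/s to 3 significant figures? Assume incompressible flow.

v₂ ≈ 9.94 m/s

By continuity, v₂ = v₁·A₁/A₂ = 5.74·(117/67.5) = 9.94 m/s.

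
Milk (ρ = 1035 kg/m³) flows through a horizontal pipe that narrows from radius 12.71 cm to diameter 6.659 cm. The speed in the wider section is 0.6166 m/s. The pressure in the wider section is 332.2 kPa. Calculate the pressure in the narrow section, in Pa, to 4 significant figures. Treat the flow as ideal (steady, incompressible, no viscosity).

Mass conservation (A₁v₁ = A₂v₂) gives v₂ = 0.6166 × 507.5/34.83 = 8.985 m/s.
Along the horizontal streamline, P + ½ρv² is constant.
P₂ = P₁ − ½ρ(v₂² − v₁²) = 332200 − ½·1035·(8.985² − 0.6166²) = 332200 − 41580 = 290600 Pa.

290600 Pa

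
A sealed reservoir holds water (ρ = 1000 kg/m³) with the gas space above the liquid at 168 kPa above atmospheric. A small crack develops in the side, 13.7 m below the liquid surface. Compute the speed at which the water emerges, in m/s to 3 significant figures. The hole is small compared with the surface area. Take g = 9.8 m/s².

Take point 1 at the surface (v₁ ≈ 0) and point 2 at the hole (at atmospheric pressure). Bernoulli: P₁ + ρg h = P_atm + ½ρv₂².
With P₁ − P_atm = 168000 Pa, v₂ = √(2gh + 2ΔP/ρ) = √(2·9.8·13.7 + 2·168000/1000) = 24.6 m/s.

v ≈ 24.6 m/s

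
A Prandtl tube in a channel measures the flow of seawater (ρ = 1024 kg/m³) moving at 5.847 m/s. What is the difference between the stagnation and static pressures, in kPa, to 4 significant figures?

ΔP ≈ 17.50 kPa

At the stagnation point the flow is brought to rest, so Bernoulli gives P_stag − P_static = ½ρv².
ΔP = ½·1024·5.847² = 17500 Pa.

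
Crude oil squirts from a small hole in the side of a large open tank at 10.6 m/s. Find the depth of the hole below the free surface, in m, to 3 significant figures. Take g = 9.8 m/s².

h ≈ 5.73 m

Inverting v = √(2gh) gives h = v² / 2g.
h = 10.6²/(2·9.8) = 112/19.60 = 5.73 m.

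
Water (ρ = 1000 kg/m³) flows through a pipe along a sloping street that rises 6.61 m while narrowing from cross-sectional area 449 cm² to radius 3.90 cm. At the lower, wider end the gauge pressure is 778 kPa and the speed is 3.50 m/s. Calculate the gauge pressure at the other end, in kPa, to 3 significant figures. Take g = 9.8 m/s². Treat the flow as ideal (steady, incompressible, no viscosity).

Mass conservation (A₁v₁ = A₂v₂) gives v₂ = 3.50 × 449/47.8 = 32.9 m/s.
Bernoulli: P₁ + ½ρv₁² + ρg h₁ = P₂ + ½ρv₂² + ρg h₂, so P₂ = P₁ + ½ρ(v₁² − v₂²) − ρg(h₂ − h₁).
P₂ = 778000 + ½·1000·(3.50² − 32.9²) − 1000·9.8·(+6.61) = 778000 + (-535000) − (64800) = 179000 Pa.

P₂ = 179 kPa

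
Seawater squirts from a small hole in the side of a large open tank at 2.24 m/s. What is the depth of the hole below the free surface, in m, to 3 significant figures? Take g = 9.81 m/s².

0.256 m

Inverting v = √(2gh) gives h = v² / 2g.
h = 2.24²/(2·9.81) = 5.02/19.62 = 0.256 m.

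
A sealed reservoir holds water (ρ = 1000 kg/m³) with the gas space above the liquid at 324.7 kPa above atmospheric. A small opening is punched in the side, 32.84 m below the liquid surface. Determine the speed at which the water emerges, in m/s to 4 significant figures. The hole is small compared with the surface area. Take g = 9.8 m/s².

v ≈ 35.96 m/s

Take point 1 at the surface (v₁ ≈ 0) and point 2 at the hole (at atmospheric pressure). Bernoulli: P₁ + ρg h = P_atm + ½ρv₂².
With P₁ − P_atm = 324700 Pa, v₂ = √(2gh + 2ΔP/ρ) = √(2·9.8·32.84 + 2·324700/1000) = 35.96 m/s.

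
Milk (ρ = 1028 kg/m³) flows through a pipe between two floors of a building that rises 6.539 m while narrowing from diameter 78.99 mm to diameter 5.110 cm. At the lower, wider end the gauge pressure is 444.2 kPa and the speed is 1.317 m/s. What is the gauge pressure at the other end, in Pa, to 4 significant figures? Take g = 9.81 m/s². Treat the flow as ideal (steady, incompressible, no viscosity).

374100 Pa

Continuity gives A₁v₁ = A₂v₂, so v₂ = (49.00 cm²)/(20.51 cm²) × 1.317 m/s = 3.147 m/s.
Bernoulli: P₁ + ½ρv₁² + ρg h₁ = P₂ + ½ρv₂² + ρg h₂, so P₂ = P₁ + ½ρ(v₁² − v₂²) − ρg(h₂ − h₁).
P₂ = 444200 + ½·1028·(1.317² − 3.147²) − 1028·9.81·(+6.539) = 444200 + (-4199) − (65940) = 374100 Pa.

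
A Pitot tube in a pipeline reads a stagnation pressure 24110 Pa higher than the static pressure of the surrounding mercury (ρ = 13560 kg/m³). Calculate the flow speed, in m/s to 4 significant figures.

At the stagnation point the flow is brought to rest, so Bernoulli gives P_stag − P_static = ½ρv².
v = √(2ΔP/ρ) = √(2·24110/13560) = 1.886 m/s.

1.886 m/s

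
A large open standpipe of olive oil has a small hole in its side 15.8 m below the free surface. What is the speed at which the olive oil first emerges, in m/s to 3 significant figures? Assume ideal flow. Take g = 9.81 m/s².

With the surface at rest and both surface and jet at atmospheric pressure, Bernoulli gives ρg h = ½ρv², so v = √(2gh) = √(2·9.81·15.8) = 17.6 m/s.

v = 17.6 m/s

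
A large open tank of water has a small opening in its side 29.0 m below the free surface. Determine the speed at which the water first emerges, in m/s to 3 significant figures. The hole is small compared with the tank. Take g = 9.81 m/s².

The surface is effectively still and both ends are open, so ½v² = gh and v = √(2·9.81·29.0) = 23.9 m/s.

v ≈ 23.9 m/s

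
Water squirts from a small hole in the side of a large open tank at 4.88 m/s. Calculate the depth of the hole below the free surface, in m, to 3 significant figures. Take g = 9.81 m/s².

Torricelli: v = √(2gh), so h = v²/(2g).
h = 4.88²/(2·9.81) = 23.8/19.62 = 1.21 m.

h ≈ 1.21 m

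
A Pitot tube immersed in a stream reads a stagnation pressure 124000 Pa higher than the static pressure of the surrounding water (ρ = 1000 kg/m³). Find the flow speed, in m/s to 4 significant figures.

v ≈ 15.75 m/s

At the stagnation point the flow is brought to rest, so Bernoulli gives P_stag − P_static = ½ρv².
v = √(2ΔP/ρ) = √(2·124000/1000) = 15.75 m/s.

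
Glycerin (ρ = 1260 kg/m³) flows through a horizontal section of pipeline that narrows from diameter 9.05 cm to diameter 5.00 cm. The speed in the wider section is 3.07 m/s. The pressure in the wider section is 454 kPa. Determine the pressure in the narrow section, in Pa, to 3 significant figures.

P₂ = 396000 Pa

Mass conservation (A₁v₁ = A₂v₂) gives v₂ = 3.07 × 64.3/19.6 = 10.1 m/s.
Along the horizontal streamline, P + ½ρv² is constant.
P₂ = P₁ − ½ρ(v₂² − v₁²) = 454000 − ½·1260·(10.1² − 3.07²) = 454000 − 57800 = 396000 Pa.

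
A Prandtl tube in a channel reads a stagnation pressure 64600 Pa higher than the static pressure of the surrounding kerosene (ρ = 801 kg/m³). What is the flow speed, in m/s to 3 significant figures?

Bernoulli between the free stream and the stagnation point: ½ρv² = P_stag − P_static.
v = √(2ΔP/ρ) = √(2·64600/801) = 12.7 m/s.

v ≈ 12.7 m/s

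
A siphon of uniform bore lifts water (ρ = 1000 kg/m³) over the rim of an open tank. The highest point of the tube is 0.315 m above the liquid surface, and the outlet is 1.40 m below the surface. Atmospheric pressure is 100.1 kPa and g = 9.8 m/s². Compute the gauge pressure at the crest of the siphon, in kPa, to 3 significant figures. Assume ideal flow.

The outlet speed comes from Torricelli: v = √(2g·1.40) = 5.24 m/s.
Continuity keeps v the same throughout the tube; from surface to crest, P_atm + 0 = P_top + ½ρv² + ρg·h_top.
P_top = 100100 − ½·1000·5.24² − 1000·9.8·0.315 = 83300 Pa. So P_gauge = P_top − P_atm = -16800 Pa.

P_gauge ≈ -16.8 kPa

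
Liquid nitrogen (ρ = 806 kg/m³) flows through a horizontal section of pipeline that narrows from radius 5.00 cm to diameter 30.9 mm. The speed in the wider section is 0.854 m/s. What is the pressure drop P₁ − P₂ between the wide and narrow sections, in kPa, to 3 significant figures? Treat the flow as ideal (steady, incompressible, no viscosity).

ΔP = 31.9 kPa

Mass conservation (A₁v₁ = A₂v₂) gives v₂ = 0.854 × 78.5/7.50 = 8.94 m/s.
Along the horizontal streamline, P + ½ρv² is constant.
P₁ − P₂ = ½·806·(8.94² − 0.854²) = ½·806·79.3 = 31900 Pa.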